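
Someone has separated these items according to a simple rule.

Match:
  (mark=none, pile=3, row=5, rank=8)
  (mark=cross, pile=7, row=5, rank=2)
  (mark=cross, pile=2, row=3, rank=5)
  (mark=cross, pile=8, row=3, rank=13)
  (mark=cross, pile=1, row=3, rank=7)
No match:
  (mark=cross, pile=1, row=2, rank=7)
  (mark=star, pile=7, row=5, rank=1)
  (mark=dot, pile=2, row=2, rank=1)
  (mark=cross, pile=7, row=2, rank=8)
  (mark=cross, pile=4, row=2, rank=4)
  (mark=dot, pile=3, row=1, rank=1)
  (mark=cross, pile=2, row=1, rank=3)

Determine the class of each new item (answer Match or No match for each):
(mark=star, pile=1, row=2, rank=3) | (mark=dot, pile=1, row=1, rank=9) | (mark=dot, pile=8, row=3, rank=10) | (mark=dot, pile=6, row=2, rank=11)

The rule appears to be: row ≥ 3 AND rank ≥ 2.

No match, No match, Match, No match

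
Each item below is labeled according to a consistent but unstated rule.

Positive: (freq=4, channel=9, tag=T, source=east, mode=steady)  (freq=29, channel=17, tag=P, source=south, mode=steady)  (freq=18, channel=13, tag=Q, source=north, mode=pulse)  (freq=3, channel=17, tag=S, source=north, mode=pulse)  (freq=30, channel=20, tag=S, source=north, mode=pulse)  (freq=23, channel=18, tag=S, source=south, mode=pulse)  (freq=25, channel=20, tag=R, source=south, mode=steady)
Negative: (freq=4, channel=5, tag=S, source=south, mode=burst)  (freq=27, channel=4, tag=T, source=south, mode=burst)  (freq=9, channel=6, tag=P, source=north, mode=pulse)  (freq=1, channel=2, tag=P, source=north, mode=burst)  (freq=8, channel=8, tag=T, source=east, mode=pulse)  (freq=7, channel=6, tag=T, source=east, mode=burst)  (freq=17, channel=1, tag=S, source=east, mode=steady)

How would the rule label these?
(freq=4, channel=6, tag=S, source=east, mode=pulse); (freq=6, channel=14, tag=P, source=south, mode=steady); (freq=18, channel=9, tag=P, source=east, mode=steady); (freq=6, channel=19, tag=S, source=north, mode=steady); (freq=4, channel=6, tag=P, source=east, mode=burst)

The simplest hypothesis consistent with all the labels is: channel ≥ 9.
(freq=4, channel=6, tag=S, source=east, mode=pulse): channel = 6, lacks this property → Negative. (freq=6, channel=14, tag=P, source=south, mode=steady): channel = 14, checks out → Positive. (freq=18, channel=9, tag=P, source=east, mode=steady): channel = 9, checks out → Positive. (freq=6, channel=19, tag=S, source=north, mode=steady): channel = 19, checks out → Positive. (freq=4, channel=6, tag=P, source=east, mode=burst): channel = 6, lacks this property → Negative.

Negative, Positive, Positive, Positive, Negative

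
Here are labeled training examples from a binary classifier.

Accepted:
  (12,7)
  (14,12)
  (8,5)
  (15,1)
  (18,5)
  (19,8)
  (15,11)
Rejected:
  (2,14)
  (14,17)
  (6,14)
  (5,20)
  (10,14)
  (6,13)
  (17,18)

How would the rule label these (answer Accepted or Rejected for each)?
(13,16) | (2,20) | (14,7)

The simplest hypothesis consistent with all the labels is: first > second.

Rejected, Rejected, Accepted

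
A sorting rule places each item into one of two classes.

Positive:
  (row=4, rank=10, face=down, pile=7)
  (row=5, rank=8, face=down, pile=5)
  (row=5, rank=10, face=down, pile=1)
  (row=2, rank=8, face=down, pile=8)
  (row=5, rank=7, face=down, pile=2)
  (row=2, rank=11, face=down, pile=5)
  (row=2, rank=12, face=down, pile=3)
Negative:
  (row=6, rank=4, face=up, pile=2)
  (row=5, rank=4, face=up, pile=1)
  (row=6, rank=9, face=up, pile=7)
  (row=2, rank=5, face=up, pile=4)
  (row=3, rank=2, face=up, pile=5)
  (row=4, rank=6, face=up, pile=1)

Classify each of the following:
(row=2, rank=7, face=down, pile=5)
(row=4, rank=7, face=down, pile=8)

Positive, Positive

Looking at the examples, the only property every 'Positive' case has and every 'Negative' case lacks is: face is down.
(row=2, rank=7, face=down, pile=5) → face is down → Positive. (row=4, rank=7, face=down, pile=8) → face is down → Positive.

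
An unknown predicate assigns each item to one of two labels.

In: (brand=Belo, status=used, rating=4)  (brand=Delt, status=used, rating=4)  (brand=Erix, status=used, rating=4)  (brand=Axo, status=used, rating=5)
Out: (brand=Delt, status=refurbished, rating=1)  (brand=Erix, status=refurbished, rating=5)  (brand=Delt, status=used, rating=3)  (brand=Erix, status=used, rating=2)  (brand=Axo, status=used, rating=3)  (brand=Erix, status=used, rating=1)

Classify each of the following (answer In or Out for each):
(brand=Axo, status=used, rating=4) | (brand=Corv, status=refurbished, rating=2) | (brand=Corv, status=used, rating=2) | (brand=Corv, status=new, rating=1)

Every 'In' example satisfies: status is used AND rating ≥ 4. None of the 'Out' examples do.
(brand=Axo, status=used, rating=4): In (status is used, rating = 4). (brand=Corv, status=refurbished, rating=2): Out (status is refurbished, rating = 2). (brand=Corv, status=used, rating=2): Out (status is used, rating = 2). (brand=Corv, status=new, rating=1): Out (status is new, rating = 1).

In, Out, Out, Out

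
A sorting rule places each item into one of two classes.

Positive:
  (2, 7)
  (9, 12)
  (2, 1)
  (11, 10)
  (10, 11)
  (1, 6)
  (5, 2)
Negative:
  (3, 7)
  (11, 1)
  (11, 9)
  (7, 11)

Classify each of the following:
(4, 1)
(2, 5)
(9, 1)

The simplest hypothesis consistent with all the labels is: sum is odd.
(4, 1) — 4+1 = 5, hence Positive. (2, 5) — 2+5 = 7, hence Positive. (9, 1) — 9+1 = 10, hence Negative.

Positive, Positive, Negative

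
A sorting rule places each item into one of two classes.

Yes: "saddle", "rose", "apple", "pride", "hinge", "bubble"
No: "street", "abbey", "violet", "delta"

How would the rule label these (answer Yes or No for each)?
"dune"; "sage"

Yes, Yes

The common property of the 'Yes' items is: ends with 'e'. No 'No' item has it.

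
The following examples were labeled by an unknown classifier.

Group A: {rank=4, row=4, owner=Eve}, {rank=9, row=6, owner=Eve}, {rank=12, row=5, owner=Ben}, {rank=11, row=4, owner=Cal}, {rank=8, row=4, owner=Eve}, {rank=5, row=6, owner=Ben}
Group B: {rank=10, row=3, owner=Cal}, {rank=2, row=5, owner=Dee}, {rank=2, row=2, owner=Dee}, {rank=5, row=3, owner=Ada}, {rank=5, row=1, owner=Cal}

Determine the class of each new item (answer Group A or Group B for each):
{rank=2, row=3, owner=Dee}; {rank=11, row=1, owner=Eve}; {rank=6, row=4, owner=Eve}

Group B, Group B, Group A

A rule that fits every label: row ≥ 4 AND rank ≥ 4 — true of each 'Group A' example, false of each 'Group B' one.
{rank=2, row=3, owner=Dee} — row = 3, rank = 2, hence Group B. {rank=11, row=1, owner=Eve} — row = 1, rank = 11, hence Group B. {rank=6, row=4, owner=Eve} — row = 4, rank = 6, hence Group A.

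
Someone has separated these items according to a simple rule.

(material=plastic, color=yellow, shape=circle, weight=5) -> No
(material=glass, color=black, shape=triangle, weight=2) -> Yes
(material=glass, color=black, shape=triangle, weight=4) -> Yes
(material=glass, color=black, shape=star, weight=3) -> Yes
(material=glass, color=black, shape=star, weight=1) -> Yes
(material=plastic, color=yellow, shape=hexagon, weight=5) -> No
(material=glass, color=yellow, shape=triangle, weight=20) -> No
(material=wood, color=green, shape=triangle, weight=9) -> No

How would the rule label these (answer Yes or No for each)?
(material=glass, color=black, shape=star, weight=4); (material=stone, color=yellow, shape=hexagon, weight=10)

Yes, No

The distinguishing property — color is black — holds for all the 'Yes' cases and none of the 'No' cases.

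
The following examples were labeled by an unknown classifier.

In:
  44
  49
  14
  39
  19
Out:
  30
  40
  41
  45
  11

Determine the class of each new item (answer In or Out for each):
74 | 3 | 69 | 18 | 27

In, Out, In, Out, Out

The common property of the 'In' items is: ≡ 4 (mod 5). No 'Out' item has it.
74: 74 mod 5 = 4, satisfies this → In.
3: 3 mod 5 = 3, doesn't match → Out.
69: 69 mod 5 = 4, satisfies this → In.
18: 18 mod 5 = 3, doesn't match → Out.
27: 27 mod 5 = 2, doesn't match → Out.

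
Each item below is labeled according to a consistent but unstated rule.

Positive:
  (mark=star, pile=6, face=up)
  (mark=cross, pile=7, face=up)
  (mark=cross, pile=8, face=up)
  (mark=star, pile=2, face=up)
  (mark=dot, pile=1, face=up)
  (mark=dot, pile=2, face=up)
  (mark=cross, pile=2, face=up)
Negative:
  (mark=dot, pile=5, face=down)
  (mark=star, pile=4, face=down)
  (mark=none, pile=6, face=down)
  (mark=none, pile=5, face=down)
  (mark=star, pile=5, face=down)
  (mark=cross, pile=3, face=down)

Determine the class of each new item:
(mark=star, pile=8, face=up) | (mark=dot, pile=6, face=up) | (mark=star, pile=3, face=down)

One predicate separates the groups cleanly: face is up.
(mark=star, pile=8, face=up): face is up, passes → Positive.
(mark=dot, pile=6, face=up): face is up, passes → Positive.
(mark=star, pile=3, face=down): face is down, does not satisfy this → Negative.

Positive, Positive, Negative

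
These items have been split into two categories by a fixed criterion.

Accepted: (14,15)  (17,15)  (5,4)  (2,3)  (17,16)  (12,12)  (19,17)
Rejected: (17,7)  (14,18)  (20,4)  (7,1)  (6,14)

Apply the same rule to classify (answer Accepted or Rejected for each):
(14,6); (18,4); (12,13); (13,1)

Rejected, Rejected, Accepted, Rejected

The classifier is using: |first − second| ≤ 2.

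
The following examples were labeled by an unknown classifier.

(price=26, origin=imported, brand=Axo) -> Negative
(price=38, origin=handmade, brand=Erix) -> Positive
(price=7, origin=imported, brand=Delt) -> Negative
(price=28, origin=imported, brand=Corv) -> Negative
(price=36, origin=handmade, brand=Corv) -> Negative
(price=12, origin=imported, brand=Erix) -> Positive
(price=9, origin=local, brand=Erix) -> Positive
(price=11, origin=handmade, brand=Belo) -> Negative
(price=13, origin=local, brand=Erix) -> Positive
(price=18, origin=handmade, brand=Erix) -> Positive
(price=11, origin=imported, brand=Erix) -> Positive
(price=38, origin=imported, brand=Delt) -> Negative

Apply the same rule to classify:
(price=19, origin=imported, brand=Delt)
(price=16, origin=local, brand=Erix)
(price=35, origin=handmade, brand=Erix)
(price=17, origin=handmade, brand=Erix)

Negative, Positive, Positive, Positive

The distinguishing property — brand is Erix — holds for all the 'Positive' cases and none of the 'Negative' cases.
(price=19, origin=imported, brand=Delt): brand is Delt, lacks this property → Negative. (price=16, origin=local, brand=Erix): brand is Erix, checks out → Positive. (price=35, origin=handmade, brand=Erix): brand is Erix, checks out → Positive. (price=17, origin=handmade, brand=Erix): brand is Erix, checks out → Positive.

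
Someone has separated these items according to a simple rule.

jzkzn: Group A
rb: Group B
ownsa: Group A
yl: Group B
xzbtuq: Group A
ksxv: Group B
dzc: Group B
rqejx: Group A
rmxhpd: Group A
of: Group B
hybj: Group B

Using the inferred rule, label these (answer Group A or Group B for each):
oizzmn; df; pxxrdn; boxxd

The distinguishing property — length ≥ 5 — holds for all the 'Group A' cases and none of the 'Group B' cases.
oizzmn: Group A (length 6). df: Group B (length 2). pxxrdn: Group A (length 6). boxxd: Group A (length 5).

Group A, Group B, Group A, Group A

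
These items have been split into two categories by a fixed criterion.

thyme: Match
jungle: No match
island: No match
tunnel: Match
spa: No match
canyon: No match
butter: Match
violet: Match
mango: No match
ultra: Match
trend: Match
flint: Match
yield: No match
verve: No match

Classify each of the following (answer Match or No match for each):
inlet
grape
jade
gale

The distinguishing property — contains 't' — holds for all the 'Match' cases and none of the 'No match' cases.
inlet: has 't', qualifies → Match. grape: no 't', does not fit → No match. jade: no 't', does not fit → No match. gale: no 't', does not fit → No match.

Match, No match, No match, No match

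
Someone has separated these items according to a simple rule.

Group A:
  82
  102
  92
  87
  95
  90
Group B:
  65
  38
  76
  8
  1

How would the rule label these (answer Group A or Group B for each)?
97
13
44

The common property of the 'Group A' items is: at least 82. No 'Group B' item has it.
Group A: 97, since 97 ≥ 82.
Group B: 13, since 13 < 82.
Group B: 44, since 44 < 82.

Group A, Group B, Group B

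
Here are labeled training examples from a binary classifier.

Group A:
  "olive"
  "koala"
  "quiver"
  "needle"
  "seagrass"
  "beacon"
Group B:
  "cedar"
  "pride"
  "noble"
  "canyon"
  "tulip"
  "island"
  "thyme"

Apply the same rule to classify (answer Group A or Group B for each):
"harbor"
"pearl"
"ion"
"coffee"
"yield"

The pattern is that an item is 'Group A' exactly when: has ≥ 3 vowels.
Group B: "harbor", since 2 vowels.
Group B: "pearl", since 2 vowels.
Group B: "ion", since 2 vowels.
Group A: "coffee", since 3 vowels.
Group B: "yield", since 2 vowels.

Group B, Group B, Group B, Group A, Group B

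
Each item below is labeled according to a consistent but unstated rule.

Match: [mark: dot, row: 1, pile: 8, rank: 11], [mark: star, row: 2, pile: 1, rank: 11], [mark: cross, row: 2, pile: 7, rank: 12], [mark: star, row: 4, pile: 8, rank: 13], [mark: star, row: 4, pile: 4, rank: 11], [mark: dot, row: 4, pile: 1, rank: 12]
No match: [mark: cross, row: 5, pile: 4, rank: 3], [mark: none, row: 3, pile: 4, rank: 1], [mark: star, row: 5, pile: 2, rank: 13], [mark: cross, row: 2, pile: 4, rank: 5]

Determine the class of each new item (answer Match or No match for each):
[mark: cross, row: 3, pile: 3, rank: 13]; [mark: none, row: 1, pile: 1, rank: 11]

A rule that fits every label: row ≤ 4 AND rank ≥ 11 — true of each 'Match' example, false of each 'No match' one.

Match, Match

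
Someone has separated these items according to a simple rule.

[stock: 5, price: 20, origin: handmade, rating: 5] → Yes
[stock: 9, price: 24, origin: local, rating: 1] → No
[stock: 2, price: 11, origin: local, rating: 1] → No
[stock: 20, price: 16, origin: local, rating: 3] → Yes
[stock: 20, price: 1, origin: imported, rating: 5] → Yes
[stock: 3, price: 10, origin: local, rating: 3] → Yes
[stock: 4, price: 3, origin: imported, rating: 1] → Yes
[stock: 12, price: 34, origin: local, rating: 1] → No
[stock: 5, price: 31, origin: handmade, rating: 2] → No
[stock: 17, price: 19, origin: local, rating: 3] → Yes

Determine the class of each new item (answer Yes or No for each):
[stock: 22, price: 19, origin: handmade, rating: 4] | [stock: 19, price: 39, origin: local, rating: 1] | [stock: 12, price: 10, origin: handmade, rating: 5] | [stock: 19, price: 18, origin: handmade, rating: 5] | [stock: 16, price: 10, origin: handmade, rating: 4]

A rule that fits every label: stock ≥ 3 AND price ≤ 20 — true of each 'Yes' example, false of each 'No' one.
[stock: 22, price: 19, origin: handmade, rating: 4]: stock = 22, price = 19, matches → Yes.
[stock: 19, price: 39, origin: local, rating: 1]: stock = 19, price = 39, doesn't match → No.
[stock: 12, price: 10, origin: handmade, rating: 5]: stock = 12, price = 10, matches → Yes.
[stock: 19, price: 18, origin: handmade, rating: 5]: stock = 19, price = 18, matches → Yes.
[stock: 16, price: 10, origin: handmade, rating: 4]: stock = 16, price = 10, matches → Yes.

Yes, No, Yes, Yes, Yes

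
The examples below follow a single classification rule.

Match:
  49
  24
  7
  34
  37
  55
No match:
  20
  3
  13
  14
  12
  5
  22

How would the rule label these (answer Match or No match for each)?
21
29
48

No match, Match, Match

The common property of the 'Match' items is: digit sum ≥ 6. No 'No match' item has it.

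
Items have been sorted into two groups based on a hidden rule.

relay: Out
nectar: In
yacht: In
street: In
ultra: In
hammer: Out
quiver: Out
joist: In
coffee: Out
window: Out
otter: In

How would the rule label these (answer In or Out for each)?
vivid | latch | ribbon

Out, In, Out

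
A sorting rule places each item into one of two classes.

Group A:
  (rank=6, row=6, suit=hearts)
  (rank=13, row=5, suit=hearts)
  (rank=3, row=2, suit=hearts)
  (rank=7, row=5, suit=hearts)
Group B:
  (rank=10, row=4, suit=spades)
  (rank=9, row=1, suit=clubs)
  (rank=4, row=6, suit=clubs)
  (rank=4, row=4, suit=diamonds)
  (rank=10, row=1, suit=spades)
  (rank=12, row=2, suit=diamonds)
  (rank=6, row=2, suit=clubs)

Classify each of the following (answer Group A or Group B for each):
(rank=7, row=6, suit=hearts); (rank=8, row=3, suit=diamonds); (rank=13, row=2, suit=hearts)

Rule: suit is hearts. This holds for each 'Group A' example and fails for each 'Group B' one.

Group A, Group B, Group A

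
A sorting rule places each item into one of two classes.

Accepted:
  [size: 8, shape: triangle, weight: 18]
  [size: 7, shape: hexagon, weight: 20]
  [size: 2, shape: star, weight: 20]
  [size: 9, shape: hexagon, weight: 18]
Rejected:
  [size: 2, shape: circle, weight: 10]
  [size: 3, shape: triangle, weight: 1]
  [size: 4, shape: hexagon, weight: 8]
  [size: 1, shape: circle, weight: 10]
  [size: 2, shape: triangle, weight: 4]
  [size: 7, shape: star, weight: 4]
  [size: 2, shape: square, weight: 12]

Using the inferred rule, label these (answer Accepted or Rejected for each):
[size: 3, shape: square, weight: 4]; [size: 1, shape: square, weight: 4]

Rule: weight ≥ 18. This holds for each 'Accepted' example and fails for each 'Rejected' one.
[size: 3, shape: square, weight: 4] → weight = 4 → Rejected. [size: 1, shape: square, weight: 4] → weight = 4 → Rejected.

Rejected, Rejected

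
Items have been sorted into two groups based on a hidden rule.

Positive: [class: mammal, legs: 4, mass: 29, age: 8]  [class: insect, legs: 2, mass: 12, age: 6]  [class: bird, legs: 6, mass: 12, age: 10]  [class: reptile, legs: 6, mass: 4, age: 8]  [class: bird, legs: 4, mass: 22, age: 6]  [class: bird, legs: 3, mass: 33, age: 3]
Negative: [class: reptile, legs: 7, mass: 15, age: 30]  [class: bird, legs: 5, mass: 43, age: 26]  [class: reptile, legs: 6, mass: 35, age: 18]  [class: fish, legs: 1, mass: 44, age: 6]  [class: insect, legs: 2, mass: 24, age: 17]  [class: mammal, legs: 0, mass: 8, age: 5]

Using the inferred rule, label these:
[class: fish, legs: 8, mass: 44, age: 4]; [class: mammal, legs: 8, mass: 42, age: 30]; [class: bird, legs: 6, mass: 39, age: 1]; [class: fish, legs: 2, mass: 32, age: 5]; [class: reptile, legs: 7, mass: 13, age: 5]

Positive, Negative, Positive, Positive, Positive

'Positive' ⟺ age ≤ 10 AND legs ≥ 2.
[class: fish, legs: 8, mass: 44, age: 4]: age = 4, legs = 8 — passes, so Positive. [class: mammal, legs: 8, mass: 42, age: 30]: age = 30, legs = 8 — does not pass, so Negative. [class: bird, legs: 6, mass: 39, age: 1]: age = 1, legs = 6 — passes, so Positive. [class: fish, legs: 2, mass: 32, age: 5]: age = 5, legs = 2 — passes, so Positive. [class: reptile, legs: 7, mass: 13, age: 5]: age = 5, legs = 7 — passes, so Positive.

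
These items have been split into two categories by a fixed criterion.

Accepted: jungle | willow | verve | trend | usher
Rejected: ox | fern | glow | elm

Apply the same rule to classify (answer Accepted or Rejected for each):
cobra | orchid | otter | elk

The pattern is that an item is 'Accepted' exactly when: length ≥ 5.
cobra → length 5 → Accepted.
orchid → length 6 → Accepted.
otter → length 5 → Accepted.
elk → length 3 → Rejected.

Accepted, Accepted, Accepted, Rejected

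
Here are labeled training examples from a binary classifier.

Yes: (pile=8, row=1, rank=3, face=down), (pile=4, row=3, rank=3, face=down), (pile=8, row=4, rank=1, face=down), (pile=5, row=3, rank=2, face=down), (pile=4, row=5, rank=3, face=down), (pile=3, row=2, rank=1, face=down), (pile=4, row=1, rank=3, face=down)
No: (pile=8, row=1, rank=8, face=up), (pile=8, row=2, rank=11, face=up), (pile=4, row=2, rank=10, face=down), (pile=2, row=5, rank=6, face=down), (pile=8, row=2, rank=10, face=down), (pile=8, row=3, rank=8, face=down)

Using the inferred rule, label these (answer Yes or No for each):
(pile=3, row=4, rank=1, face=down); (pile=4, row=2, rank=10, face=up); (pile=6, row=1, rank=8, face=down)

Yes, No, No

The simplest hypothesis consistent with all the labels is: rank ≤ 3.
(pile=3, row=4, rank=1, face=down): rank = 1 — fits, so Yes. (pile=4, row=2, rank=10, face=up): rank = 10 — does not pass, so No. (pile=6, row=1, rank=8, face=down): rank = 8 — does not pass, so No.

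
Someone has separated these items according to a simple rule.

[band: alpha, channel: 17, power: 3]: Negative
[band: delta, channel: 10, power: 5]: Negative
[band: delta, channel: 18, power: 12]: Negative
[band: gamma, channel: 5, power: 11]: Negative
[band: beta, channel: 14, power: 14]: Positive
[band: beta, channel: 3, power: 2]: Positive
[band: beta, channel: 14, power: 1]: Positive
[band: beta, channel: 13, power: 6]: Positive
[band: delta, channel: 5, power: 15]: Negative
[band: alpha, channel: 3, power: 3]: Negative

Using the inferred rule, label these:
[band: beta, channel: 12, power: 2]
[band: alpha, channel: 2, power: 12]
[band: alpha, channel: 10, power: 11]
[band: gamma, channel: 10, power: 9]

A rule that fits every label: band is beta — true of each 'Positive' example, false of each 'Negative' one.

Positive, Negative, Negative, Negative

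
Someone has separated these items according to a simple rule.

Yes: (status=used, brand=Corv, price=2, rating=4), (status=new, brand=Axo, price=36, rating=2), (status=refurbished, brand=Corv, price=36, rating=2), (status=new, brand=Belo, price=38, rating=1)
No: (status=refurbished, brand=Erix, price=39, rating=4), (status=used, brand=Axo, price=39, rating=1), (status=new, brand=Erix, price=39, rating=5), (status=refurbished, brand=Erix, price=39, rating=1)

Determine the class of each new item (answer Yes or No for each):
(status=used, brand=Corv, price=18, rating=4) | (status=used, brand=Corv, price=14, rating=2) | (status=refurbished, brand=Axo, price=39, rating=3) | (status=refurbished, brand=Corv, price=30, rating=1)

All 'Yes' examples share one property — price ≤ 38 — and every 'No' example lacks it.

Yes, Yes, No, Yes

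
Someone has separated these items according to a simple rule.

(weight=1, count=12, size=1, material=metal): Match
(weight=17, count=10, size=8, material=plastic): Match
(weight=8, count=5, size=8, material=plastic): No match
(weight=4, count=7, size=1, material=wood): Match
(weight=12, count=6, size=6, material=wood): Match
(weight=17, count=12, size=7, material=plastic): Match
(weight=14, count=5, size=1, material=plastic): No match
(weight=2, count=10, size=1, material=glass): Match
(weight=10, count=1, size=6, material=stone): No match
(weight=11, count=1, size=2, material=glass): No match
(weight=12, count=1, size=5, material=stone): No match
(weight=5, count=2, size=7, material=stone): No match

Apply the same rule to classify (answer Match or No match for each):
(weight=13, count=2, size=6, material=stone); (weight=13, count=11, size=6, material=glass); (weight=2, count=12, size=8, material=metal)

No match, Match, Match

A rule that fits every label: count ≥ 6 — true of each 'Match' example, false of each 'No match' one.
(weight=13, count=2, size=6, material=stone) — count = 2, hence No match. (weight=13, count=11, size=6, material=glass) — count = 11, hence Match. (weight=2, count=12, size=8, material=metal) — count = 12, hence Match.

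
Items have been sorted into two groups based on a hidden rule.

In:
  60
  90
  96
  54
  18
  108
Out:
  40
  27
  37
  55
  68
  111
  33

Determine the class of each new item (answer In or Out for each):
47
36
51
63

Looking at the examples, the only property every 'In' case has and every 'Out' case lacks is: multiple of 6.
47 → 47 = 6·7 + 5 → Out.
36 → 36 = 6·6 → In.
51 → 51 = 6·8 + 3 → Out.
63 → 63 = 6·10 + 3 → Out.

Out, In, Out, Out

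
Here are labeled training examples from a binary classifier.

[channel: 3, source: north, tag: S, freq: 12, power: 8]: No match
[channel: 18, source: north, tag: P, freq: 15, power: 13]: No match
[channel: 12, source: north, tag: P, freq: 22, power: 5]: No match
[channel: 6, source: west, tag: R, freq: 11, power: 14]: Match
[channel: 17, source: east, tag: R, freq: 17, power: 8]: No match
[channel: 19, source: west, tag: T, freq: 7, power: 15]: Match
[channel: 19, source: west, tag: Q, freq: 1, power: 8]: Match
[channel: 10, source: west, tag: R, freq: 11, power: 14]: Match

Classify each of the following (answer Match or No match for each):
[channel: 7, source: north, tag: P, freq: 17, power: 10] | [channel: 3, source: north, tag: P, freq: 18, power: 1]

No match, No match

All 'Match' examples share one property — source is west — and every 'No match' example lacks it.
[channel: 7, source: north, tag: P, freq: 17, power: 10] — source is north, hence No match. [channel: 3, source: north, tag: P, freq: 18, power: 1] — source is north, hence No match.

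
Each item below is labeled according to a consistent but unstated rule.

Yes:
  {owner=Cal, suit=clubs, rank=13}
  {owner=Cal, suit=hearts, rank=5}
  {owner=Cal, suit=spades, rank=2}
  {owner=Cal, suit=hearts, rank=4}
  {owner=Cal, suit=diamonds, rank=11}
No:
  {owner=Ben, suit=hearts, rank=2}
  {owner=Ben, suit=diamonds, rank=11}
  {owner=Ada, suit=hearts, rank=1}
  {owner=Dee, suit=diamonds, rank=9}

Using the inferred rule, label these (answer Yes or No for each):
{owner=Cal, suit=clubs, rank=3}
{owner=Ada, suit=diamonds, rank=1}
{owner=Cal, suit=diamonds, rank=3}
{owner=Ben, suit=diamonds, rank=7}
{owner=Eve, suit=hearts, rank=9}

Yes, No, Yes, No, No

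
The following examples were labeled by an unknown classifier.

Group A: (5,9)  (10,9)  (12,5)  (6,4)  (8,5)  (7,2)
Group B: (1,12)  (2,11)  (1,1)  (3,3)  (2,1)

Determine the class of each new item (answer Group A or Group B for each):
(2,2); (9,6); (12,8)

The pattern is that an item is 'Group A' exactly when: first ≥ 4.
Group B: (2,2), since first 2. Group A: (9,6), since first 9. Group A: (12,8), since first 12.

Group B, Group A, Group A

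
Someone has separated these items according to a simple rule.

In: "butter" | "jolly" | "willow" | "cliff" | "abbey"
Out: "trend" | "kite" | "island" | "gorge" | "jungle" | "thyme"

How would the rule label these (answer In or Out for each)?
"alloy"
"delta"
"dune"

The classifier is using: has a double letter.
"alloy" → 'll' doubled → In. "delta" → no doubled letter → Out. "dune" → no doubled letter → Out.

In, Out, Out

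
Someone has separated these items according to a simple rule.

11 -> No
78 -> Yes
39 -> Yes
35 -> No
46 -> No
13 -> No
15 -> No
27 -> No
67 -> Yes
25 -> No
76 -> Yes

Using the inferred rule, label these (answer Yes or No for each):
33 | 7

No, No

Rule: digit sum ≥ 11. This holds for each 'Yes' example and fails for each 'No' one.
33: digit sum 3+3 = 6, doesn't match → No. 7: digit sum 7, doesn't match → No.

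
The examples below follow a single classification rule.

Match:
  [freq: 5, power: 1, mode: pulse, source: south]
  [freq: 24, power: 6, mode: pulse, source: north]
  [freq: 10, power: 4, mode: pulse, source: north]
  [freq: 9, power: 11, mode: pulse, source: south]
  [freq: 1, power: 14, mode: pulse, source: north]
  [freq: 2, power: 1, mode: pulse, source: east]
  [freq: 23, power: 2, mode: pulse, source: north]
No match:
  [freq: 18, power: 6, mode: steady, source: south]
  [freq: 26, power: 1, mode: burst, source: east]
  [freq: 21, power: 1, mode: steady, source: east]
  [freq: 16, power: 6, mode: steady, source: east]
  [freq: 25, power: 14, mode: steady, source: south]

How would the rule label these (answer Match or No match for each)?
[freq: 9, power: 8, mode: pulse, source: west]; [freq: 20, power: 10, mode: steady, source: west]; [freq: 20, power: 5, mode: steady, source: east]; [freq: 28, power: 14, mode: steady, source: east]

Match, No match, No match, No match

Every 'Match' example satisfies: mode is pulse. None of the 'No match' examples do.
Match: [freq: 9, power: 8, mode: pulse, source: west], since mode is pulse.
No match: [freq: 20, power: 10, mode: steady, source: west], since mode is steady.
No match: [freq: 20, power: 5, mode: steady, source: east], since mode is steady.
No match: [freq: 28, power: 14, mode: steady, source: east], since mode is steady.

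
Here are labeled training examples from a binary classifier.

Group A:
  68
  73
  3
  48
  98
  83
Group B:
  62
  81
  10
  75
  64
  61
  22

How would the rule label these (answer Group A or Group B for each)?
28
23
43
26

Group A, Group A, Group A, Group B

The distinguishing property — ≡ 3 (mod 5) — holds for all the 'Group A' cases and none of the 'Group B' cases.
28: 28 mod 5 = 3, matches → Group A. 23: 23 mod 5 = 3, matches → Group A. 43: 43 mod 5 = 3, matches → Group A. 26: 26 mod 5 = 1, fails this test → Group B.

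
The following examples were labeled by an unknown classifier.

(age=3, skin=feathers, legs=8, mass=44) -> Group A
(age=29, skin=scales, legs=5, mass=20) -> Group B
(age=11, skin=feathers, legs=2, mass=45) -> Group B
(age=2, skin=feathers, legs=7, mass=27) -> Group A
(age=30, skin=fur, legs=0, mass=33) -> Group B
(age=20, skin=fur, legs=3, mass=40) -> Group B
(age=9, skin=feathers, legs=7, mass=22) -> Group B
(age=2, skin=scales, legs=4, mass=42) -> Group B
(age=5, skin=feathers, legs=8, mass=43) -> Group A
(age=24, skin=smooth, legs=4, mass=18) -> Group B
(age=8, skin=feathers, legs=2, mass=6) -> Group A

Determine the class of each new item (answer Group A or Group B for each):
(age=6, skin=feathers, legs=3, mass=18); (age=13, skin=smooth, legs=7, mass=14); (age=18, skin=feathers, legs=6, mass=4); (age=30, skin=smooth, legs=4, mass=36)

Group A, Group B, Group B, Group B

The simplest hypothesis consistent with all the labels is: skin is feathers AND age ≤ 8.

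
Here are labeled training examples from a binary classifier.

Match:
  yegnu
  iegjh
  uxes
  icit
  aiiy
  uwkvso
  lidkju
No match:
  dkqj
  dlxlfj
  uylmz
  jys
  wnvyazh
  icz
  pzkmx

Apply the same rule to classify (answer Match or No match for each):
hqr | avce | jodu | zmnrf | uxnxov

The simplest hypothesis consistent with all the labels is: has ≥ 2 vowels.

No match, Match, Match, No match, Match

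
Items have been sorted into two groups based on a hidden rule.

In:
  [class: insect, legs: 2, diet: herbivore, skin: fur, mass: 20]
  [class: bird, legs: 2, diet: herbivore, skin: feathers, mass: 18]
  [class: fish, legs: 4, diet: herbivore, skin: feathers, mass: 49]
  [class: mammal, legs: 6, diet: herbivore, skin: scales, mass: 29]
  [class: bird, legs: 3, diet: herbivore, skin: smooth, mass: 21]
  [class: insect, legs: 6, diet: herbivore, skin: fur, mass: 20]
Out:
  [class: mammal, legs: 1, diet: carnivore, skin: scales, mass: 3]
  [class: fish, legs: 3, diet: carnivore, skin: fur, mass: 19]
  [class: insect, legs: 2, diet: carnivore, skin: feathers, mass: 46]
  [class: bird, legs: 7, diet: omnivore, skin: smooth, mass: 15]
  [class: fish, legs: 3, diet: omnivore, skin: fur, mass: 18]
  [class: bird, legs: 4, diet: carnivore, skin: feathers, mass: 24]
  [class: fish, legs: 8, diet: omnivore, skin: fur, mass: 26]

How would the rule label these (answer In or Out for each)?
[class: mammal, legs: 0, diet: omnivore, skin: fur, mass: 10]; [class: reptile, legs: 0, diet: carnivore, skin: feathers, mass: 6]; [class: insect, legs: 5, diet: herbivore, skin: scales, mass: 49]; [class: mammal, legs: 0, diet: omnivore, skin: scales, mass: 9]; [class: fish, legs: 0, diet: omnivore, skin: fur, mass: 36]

Out, Out, In, Out, Out

The pattern is that an item is 'In' exactly when: diet is herbivore.
[class: mammal, legs: 0, diet: omnivore, skin: fur, mass: 10]: diet is omnivore — doesn't match, so Out.
[class: reptile, legs: 0, diet: carnivore, skin: feathers, mass: 6]: diet is carnivore — doesn't match, so Out.
[class: insect, legs: 5, diet: herbivore, skin: scales, mass: 49]: diet is herbivore — fits, so In.
[class: mammal, legs: 0, diet: omnivore, skin: scales, mass: 9]: diet is omnivore — doesn't match, so Out.
[class: fish, legs: 0, diet: omnivore, skin: fur, mass: 36]: diet is omnivore — doesn't match, so Out.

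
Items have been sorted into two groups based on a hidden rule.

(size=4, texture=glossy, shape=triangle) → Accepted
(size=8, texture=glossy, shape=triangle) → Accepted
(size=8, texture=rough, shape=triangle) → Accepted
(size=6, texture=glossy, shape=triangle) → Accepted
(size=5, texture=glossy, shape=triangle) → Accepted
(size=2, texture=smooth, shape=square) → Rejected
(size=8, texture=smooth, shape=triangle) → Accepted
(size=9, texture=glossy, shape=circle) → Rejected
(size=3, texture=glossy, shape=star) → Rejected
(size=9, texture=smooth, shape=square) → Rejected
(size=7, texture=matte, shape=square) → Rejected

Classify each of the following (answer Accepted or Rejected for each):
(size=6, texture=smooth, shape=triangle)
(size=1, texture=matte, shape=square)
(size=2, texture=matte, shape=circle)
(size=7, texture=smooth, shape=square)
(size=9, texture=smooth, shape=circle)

One predicate separates the groups cleanly: shape is triangle.
Accepted: (size=6, texture=smooth, shape=triangle), since shape is triangle. Rejected: (size=1, texture=matte, shape=square), since shape is square. Rejected: (size=2, texture=matte, shape=circle), since shape is circle. Rejected: (size=7, texture=smooth, shape=square), since shape is square. Rejected: (size=9, texture=smooth, shape=circle), since shape is circle.

Accepted, Rejected, Rejected, Rejected, Rejected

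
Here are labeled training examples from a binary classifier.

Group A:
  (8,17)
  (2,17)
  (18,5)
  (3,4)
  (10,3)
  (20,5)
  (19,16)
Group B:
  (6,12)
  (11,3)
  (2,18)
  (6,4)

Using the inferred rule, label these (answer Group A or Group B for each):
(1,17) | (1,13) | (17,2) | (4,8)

A rule that fits every label: sum is odd — true of each 'Group A' example, false of each 'Group B' one.
(1,17) — 1+17 = 18, hence Group B. (1,13) — 1+13 = 14, hence Group B. (17,2) — 17+2 = 19, hence Group A. (4,8) — 4+8 = 12, hence Group B.

Group B, Group B, Group A, Group B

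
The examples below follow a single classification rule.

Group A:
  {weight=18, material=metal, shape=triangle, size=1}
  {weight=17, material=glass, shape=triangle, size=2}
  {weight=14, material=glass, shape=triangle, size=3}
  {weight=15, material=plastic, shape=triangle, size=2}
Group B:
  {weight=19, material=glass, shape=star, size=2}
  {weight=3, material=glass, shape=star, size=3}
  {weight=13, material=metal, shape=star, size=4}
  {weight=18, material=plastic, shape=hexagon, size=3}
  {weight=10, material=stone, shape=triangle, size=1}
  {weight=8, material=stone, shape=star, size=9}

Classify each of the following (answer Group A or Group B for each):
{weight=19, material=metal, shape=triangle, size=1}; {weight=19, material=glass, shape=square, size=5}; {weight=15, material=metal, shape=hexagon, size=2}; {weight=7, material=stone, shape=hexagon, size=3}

Group A, Group B, Group B, Group B

The pattern is that an item is 'Group A' exactly when: shape is triangle AND weight ≥ 13.
{weight=19, material=metal, shape=triangle, size=1}: shape is triangle, weight = 19, matches → Group A. {weight=19, material=glass, shape=square, size=5}: shape is square, weight = 19, doesn't qualify → Group B. {weight=15, material=metal, shape=hexagon, size=2}: shape is hexagon, weight = 15, doesn't qualify → Group B. {weight=7, material=stone, shape=hexagon, size=3}: shape is hexagon, weight = 7, doesn't qualify → Group B.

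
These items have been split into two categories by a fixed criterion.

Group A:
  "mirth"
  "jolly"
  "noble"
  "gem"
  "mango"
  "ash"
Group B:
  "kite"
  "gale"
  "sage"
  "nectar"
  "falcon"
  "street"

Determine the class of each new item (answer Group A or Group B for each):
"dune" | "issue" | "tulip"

Group B, Group A, Group A

A rule that fits every label: odd length — true of each 'Group A' example, false of each 'Group B' one.
Group B: "dune", since length 4.
Group A: "issue", since length 5.
Group A: "tulip", since length 5.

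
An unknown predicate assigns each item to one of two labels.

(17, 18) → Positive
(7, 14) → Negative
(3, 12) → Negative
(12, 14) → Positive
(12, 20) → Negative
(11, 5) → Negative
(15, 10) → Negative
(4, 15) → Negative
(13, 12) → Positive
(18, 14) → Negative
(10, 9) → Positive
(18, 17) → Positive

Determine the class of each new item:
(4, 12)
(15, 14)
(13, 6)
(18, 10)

Negative, Positive, Negative, Negative

The classifier is using: |first − second| ≤ 2.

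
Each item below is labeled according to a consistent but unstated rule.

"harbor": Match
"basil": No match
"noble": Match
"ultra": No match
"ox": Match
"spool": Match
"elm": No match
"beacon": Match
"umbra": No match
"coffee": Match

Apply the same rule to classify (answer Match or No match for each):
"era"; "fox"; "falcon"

No match, Match, Match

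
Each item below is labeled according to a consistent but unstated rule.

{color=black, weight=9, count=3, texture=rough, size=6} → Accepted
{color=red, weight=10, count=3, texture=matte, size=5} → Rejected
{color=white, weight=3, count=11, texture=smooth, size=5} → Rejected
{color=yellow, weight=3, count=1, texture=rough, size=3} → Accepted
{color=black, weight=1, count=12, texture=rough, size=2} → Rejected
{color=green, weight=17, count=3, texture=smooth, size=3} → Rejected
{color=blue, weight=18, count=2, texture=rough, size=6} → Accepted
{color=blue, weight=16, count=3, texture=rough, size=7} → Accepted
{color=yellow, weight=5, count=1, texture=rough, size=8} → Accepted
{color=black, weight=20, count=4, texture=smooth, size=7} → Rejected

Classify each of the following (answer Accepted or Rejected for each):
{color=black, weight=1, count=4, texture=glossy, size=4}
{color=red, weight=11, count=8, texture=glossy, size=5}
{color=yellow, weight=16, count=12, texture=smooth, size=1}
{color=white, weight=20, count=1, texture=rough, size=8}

Rejected, Rejected, Rejected, Accepted

The common property of the 'Accepted' items is: texture is rough AND size ≥ 3. No 'Rejected' item has it.
Rejected: {color=black, weight=1, count=4, texture=glossy, size=4}, since texture is glossy, size = 4.
Rejected: {color=red, weight=11, count=8, texture=glossy, size=5}, since texture is glossy, size = 5.
Rejected: {color=yellow, weight=16, count=12, texture=smooth, size=1}, since texture is smooth, size = 1.
Accepted: {color=white, weight=20, count=1, texture=rough, size=8}, since texture is rough, size = 8.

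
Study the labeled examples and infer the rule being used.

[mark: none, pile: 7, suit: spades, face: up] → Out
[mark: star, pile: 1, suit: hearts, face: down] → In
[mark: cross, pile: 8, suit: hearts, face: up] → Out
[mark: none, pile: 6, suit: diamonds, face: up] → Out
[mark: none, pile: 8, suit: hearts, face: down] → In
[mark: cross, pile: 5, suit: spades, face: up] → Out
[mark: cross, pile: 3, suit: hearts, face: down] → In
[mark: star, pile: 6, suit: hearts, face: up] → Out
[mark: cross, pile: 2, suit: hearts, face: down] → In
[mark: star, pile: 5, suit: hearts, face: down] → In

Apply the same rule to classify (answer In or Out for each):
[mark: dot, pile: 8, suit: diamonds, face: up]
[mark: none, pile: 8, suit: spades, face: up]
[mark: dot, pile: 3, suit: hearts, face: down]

The distinguishing property — face is down — holds for all the 'In' cases and none of the 'Out' cases.
[mark: dot, pile: 8, suit: diamonds, face: up]: face is up — fails the rule, so Out. [mark: none, pile: 8, suit: spades, face: up]: face is up — fails the rule, so Out. [mark: dot, pile: 3, suit: hearts, face: down]: face is down — matches, so In.

Out, Out, In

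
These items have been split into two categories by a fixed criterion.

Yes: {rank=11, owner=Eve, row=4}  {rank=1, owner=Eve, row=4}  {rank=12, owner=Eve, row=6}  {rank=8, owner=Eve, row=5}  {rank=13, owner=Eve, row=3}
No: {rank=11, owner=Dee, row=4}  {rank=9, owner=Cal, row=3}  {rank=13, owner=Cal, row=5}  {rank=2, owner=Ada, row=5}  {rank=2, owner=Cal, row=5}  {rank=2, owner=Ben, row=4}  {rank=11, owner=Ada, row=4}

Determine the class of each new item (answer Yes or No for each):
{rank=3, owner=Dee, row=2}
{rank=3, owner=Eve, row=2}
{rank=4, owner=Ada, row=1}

No, Yes, No

A rule that fits every label: owner is Eve — true of each 'Yes' example, false of each 'No' one.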